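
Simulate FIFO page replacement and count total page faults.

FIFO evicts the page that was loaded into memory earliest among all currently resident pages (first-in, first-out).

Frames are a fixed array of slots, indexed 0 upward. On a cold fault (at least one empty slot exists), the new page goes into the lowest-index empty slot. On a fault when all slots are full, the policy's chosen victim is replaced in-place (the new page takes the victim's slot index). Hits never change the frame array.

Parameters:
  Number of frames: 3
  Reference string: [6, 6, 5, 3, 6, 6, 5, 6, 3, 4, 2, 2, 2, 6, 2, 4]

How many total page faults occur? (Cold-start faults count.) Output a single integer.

Step 0: ref 6 → FAULT, frames=[6,-,-]
Step 1: ref 6 → HIT, frames=[6,-,-]
Step 2: ref 5 → FAULT, frames=[6,5,-]
Step 3: ref 3 → FAULT, frames=[6,5,3]
Step 4: ref 6 → HIT, frames=[6,5,3]
Step 5: ref 6 → HIT, frames=[6,5,3]
Step 6: ref 5 → HIT, frames=[6,5,3]
Step 7: ref 6 → HIT, frames=[6,5,3]
Step 8: ref 3 → HIT, frames=[6,5,3]
Step 9: ref 4 → FAULT (evict 6), frames=[4,5,3]
Step 10: ref 2 → FAULT (evict 5), frames=[4,2,3]
Step 11: ref 2 → HIT, frames=[4,2,3]
Step 12: ref 2 → HIT, frames=[4,2,3]
Step 13: ref 6 → FAULT (evict 3), frames=[4,2,6]
Step 14: ref 2 → HIT, frames=[4,2,6]
Step 15: ref 4 → HIT, frames=[4,2,6]
Total faults: 6

Answer: 6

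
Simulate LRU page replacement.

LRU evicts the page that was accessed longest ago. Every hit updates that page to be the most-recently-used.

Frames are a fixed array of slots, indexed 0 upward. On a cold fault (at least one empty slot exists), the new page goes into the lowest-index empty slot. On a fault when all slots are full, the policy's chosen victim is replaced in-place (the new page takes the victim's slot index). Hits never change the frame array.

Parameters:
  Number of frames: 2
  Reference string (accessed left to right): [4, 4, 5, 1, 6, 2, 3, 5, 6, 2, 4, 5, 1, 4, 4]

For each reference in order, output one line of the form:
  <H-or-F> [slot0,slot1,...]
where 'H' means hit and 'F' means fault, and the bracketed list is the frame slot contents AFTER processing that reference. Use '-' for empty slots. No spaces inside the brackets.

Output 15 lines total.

F [4,-]
H [4,-]
F [4,5]
F [1,5]
F [1,6]
F [2,6]
F [2,3]
F [5,3]
F [5,6]
F [2,6]
F [2,4]
F [5,4]
F [5,1]
F [4,1]
H [4,1]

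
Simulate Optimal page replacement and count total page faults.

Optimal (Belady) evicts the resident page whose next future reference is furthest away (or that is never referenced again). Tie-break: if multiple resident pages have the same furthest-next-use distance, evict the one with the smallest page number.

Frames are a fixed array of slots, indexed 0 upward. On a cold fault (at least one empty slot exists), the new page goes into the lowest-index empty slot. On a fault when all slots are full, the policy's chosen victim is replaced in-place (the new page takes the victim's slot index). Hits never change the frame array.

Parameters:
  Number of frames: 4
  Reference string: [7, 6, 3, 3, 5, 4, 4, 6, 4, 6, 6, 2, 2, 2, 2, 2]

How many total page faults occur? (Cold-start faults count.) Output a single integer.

Answer: 6

Derivation:
Step 0: ref 7 → FAULT, frames=[7,-,-,-]
Step 1: ref 6 → FAULT, frames=[7,6,-,-]
Step 2: ref 3 → FAULT, frames=[7,6,3,-]
Step 3: ref 3 → HIT, frames=[7,6,3,-]
Step 4: ref 5 → FAULT, frames=[7,6,3,5]
Step 5: ref 4 → FAULT (evict 3), frames=[7,6,4,5]
Step 6: ref 4 → HIT, frames=[7,6,4,5]
Step 7: ref 6 → HIT, frames=[7,6,4,5]
Step 8: ref 4 → HIT, frames=[7,6,4,5]
Step 9: ref 6 → HIT, frames=[7,6,4,5]
Step 10: ref 6 → HIT, frames=[7,6,4,5]
Step 11: ref 2 → FAULT (evict 4), frames=[7,6,2,5]
Step 12: ref 2 → HIT, frames=[7,6,2,5]
Step 13: ref 2 → HIT, frames=[7,6,2,5]
Step 14: ref 2 → HIT, frames=[7,6,2,5]
Step 15: ref 2 → HIT, frames=[7,6,2,5]
Total faults: 6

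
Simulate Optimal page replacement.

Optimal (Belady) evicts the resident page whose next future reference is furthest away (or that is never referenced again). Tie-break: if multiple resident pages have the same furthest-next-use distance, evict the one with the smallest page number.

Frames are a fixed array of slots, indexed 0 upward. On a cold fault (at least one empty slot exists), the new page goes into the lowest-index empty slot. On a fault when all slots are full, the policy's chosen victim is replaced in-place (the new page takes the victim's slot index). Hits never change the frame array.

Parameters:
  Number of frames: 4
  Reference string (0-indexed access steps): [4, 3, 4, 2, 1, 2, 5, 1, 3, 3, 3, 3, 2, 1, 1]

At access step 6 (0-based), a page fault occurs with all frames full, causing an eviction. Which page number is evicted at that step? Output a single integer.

Answer: 4

Derivation:
Step 0: ref 4 -> FAULT, frames=[4,-,-,-]
Step 1: ref 3 -> FAULT, frames=[4,3,-,-]
Step 2: ref 4 -> HIT, frames=[4,3,-,-]
Step 3: ref 2 -> FAULT, frames=[4,3,2,-]
Step 4: ref 1 -> FAULT, frames=[4,3,2,1]
Step 5: ref 2 -> HIT, frames=[4,3,2,1]
Step 6: ref 5 -> FAULT, evict 4, frames=[5,3,2,1]
At step 6: evicted page 4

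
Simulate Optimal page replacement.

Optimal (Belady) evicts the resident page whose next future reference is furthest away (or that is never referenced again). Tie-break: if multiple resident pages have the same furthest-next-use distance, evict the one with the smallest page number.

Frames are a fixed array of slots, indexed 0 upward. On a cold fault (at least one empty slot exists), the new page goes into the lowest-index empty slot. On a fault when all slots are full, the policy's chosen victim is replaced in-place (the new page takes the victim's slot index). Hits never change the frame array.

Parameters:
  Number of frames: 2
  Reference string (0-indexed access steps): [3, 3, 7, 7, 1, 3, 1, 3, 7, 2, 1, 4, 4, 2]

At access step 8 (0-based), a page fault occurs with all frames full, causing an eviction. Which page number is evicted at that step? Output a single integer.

Step 0: ref 3 -> FAULT, frames=[3,-]
Step 1: ref 3 -> HIT, frames=[3,-]
Step 2: ref 7 -> FAULT, frames=[3,7]
Step 3: ref 7 -> HIT, frames=[3,7]
Step 4: ref 1 -> FAULT, evict 7, frames=[3,1]
Step 5: ref 3 -> HIT, frames=[3,1]
Step 6: ref 1 -> HIT, frames=[3,1]
Step 7: ref 3 -> HIT, frames=[3,1]
Step 8: ref 7 -> FAULT, evict 3, frames=[7,1]
At step 8: evicted page 3

Answer: 3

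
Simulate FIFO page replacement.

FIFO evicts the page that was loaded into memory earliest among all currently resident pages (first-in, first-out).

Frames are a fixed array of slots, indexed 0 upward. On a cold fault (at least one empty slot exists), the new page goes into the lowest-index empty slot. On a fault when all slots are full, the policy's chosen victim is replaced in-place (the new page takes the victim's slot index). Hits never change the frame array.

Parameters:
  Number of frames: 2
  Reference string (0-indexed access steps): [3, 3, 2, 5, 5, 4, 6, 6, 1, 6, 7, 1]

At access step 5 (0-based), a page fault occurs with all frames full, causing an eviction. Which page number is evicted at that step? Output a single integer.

Answer: 2

Derivation:
Step 0: ref 3 -> FAULT, frames=[3,-]
Step 1: ref 3 -> HIT, frames=[3,-]
Step 2: ref 2 -> FAULT, frames=[3,2]
Step 3: ref 5 -> FAULT, evict 3, frames=[5,2]
Step 4: ref 5 -> HIT, frames=[5,2]
Step 5: ref 4 -> FAULT, evict 2, frames=[5,4]
At step 5: evicted page 2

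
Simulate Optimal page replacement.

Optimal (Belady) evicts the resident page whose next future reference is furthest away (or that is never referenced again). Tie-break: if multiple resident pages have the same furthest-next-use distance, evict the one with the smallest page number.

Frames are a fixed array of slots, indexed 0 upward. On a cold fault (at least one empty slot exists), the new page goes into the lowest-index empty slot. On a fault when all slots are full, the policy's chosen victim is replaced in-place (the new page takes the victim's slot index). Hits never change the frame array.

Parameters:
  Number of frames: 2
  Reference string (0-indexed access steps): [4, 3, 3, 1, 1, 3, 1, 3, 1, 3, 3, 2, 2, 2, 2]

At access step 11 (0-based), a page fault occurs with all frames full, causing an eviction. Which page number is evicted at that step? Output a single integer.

Step 0: ref 4 -> FAULT, frames=[4,-]
Step 1: ref 3 -> FAULT, frames=[4,3]
Step 2: ref 3 -> HIT, frames=[4,3]
Step 3: ref 1 -> FAULT, evict 4, frames=[1,3]
Step 4: ref 1 -> HIT, frames=[1,3]
Step 5: ref 3 -> HIT, frames=[1,3]
Step 6: ref 1 -> HIT, frames=[1,3]
Step 7: ref 3 -> HIT, frames=[1,3]
Step 8: ref 1 -> HIT, frames=[1,3]
Step 9: ref 3 -> HIT, frames=[1,3]
Step 10: ref 3 -> HIT, frames=[1,3]
Step 11: ref 2 -> FAULT, evict 1, frames=[2,3]
At step 11: evicted page 1

Answer: 1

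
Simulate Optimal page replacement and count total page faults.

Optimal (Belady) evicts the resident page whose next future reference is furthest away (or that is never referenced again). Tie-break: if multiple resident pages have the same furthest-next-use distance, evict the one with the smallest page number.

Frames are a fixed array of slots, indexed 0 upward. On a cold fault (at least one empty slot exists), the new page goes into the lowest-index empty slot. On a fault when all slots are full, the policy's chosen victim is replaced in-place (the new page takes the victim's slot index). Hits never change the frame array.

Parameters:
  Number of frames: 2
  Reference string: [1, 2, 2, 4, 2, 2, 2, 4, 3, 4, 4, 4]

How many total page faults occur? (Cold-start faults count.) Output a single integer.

Answer: 4

Derivation:
Step 0: ref 1 → FAULT, frames=[1,-]
Step 1: ref 2 → FAULT, frames=[1,2]
Step 2: ref 2 → HIT, frames=[1,2]
Step 3: ref 4 → FAULT (evict 1), frames=[4,2]
Step 4: ref 2 → HIT, frames=[4,2]
Step 5: ref 2 → HIT, frames=[4,2]
Step 6: ref 2 → HIT, frames=[4,2]
Step 7: ref 4 → HIT, frames=[4,2]
Step 8: ref 3 → FAULT (evict 2), frames=[4,3]
Step 9: ref 4 → HIT, frames=[4,3]
Step 10: ref 4 → HIT, frames=[4,3]
Step 11: ref 4 → HIT, frames=[4,3]
Total faults: 4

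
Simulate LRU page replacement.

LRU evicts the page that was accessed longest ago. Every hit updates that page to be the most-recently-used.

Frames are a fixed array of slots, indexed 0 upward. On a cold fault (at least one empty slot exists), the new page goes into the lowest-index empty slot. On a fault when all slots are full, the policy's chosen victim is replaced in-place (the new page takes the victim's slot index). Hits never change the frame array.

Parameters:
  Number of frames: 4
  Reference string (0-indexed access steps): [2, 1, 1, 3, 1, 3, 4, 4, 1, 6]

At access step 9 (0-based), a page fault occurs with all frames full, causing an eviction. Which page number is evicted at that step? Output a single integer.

Answer: 2

Derivation:
Step 0: ref 2 -> FAULT, frames=[2,-,-,-]
Step 1: ref 1 -> FAULT, frames=[2,1,-,-]
Step 2: ref 1 -> HIT, frames=[2,1,-,-]
Step 3: ref 3 -> FAULT, frames=[2,1,3,-]
Step 4: ref 1 -> HIT, frames=[2,1,3,-]
Step 5: ref 3 -> HIT, frames=[2,1,3,-]
Step 6: ref 4 -> FAULT, frames=[2,1,3,4]
Step 7: ref 4 -> HIT, frames=[2,1,3,4]
Step 8: ref 1 -> HIT, frames=[2,1,3,4]
Step 9: ref 6 -> FAULT, evict 2, frames=[6,1,3,4]
At step 9: evicted page 2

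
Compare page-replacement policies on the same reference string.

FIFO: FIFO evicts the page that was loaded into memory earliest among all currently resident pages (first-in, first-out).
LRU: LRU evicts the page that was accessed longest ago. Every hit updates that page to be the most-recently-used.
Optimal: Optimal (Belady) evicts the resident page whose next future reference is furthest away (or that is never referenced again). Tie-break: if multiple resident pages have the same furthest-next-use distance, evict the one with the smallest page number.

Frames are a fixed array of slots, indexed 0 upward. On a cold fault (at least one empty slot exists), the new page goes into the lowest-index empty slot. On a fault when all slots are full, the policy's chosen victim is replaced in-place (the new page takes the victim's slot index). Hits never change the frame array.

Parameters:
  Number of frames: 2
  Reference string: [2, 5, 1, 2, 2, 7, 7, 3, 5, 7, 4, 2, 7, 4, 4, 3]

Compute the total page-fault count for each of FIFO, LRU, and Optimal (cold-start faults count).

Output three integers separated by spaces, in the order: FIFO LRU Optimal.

--- FIFO ---
  step 0: ref 2 -> FAULT, frames=[2,-] (faults so far: 1)
  step 1: ref 5 -> FAULT, frames=[2,5] (faults so far: 2)
  step 2: ref 1 -> FAULT, evict 2, frames=[1,5] (faults so far: 3)
  step 3: ref 2 -> FAULT, evict 5, frames=[1,2] (faults so far: 4)
  step 4: ref 2 -> HIT, frames=[1,2] (faults so far: 4)
  step 5: ref 7 -> FAULT, evict 1, frames=[7,2] (faults so far: 5)
  step 6: ref 7 -> HIT, frames=[7,2] (faults so far: 5)
  step 7: ref 3 -> FAULT, evict 2, frames=[7,3] (faults so far: 6)
  step 8: ref 5 -> FAULT, evict 7, frames=[5,3] (faults so far: 7)
  step 9: ref 7 -> FAULT, evict 3, frames=[5,7] (faults so far: 8)
  step 10: ref 4 -> FAULT, evict 5, frames=[4,7] (faults so far: 9)
  step 11: ref 2 -> FAULT, evict 7, frames=[4,2] (faults so far: 10)
  step 12: ref 7 -> FAULT, evict 4, frames=[7,2] (faults so far: 11)
  step 13: ref 4 -> FAULT, evict 2, frames=[7,4] (faults so far: 12)
  step 14: ref 4 -> HIT, frames=[7,4] (faults so far: 12)
  step 15: ref 3 -> FAULT, evict 7, frames=[3,4] (faults so far: 13)
  FIFO total faults: 13
--- LRU ---
  step 0: ref 2 -> FAULT, frames=[2,-] (faults so far: 1)
  step 1: ref 5 -> FAULT, frames=[2,5] (faults so far: 2)
  step 2: ref 1 -> FAULT, evict 2, frames=[1,5] (faults so far: 3)
  step 3: ref 2 -> FAULT, evict 5, frames=[1,2] (faults so far: 4)
  step 4: ref 2 -> HIT, frames=[1,2] (faults so far: 4)
  step 5: ref 7 -> FAULT, evict 1, frames=[7,2] (faults so far: 5)
  step 6: ref 7 -> HIT, frames=[7,2] (faults so far: 5)
  step 7: ref 3 -> FAULT, evict 2, frames=[7,3] (faults so far: 6)
  step 8: ref 5 -> FAULT, evict 7, frames=[5,3] (faults so far: 7)
  step 9: ref 7 -> FAULT, evict 3, frames=[5,7] (faults so far: 8)
  step 10: ref 4 -> FAULT, evict 5, frames=[4,7] (faults so far: 9)
  step 11: ref 2 -> FAULT, evict 7, frames=[4,2] (faults so far: 10)
  step 12: ref 7 -> FAULT, evict 4, frames=[7,2] (faults so far: 11)
  step 13: ref 4 -> FAULT, evict 2, frames=[7,4] (faults so far: 12)
  step 14: ref 4 -> HIT, frames=[7,4] (faults so far: 12)
  step 15: ref 3 -> FAULT, evict 7, frames=[3,4] (faults so far: 13)
  LRU total faults: 13
--- Optimal ---
  step 0: ref 2 -> FAULT, frames=[2,-] (faults so far: 1)
  step 1: ref 5 -> FAULT, frames=[2,5] (faults so far: 2)
  step 2: ref 1 -> FAULT, evict 5, frames=[2,1] (faults so far: 3)
  step 3: ref 2 -> HIT, frames=[2,1] (faults so far: 3)
  step 4: ref 2 -> HIT, frames=[2,1] (faults so far: 3)
  step 5: ref 7 -> FAULT, evict 1, frames=[2,7] (faults so far: 4)
  step 6: ref 7 -> HIT, frames=[2,7] (faults so far: 4)
  step 7: ref 3 -> FAULT, evict 2, frames=[3,7] (faults so far: 5)
  step 8: ref 5 -> FAULT, evict 3, frames=[5,7] (faults so far: 6)
  step 9: ref 7 -> HIT, frames=[5,7] (faults so far: 6)
  step 10: ref 4 -> FAULT, evict 5, frames=[4,7] (faults so far: 7)
  step 11: ref 2 -> FAULT, evict 4, frames=[2,7] (faults so far: 8)
  step 12: ref 7 -> HIT, frames=[2,7] (faults so far: 8)
  step 13: ref 4 -> FAULT, evict 2, frames=[4,7] (faults so far: 9)
  step 14: ref 4 -> HIT, frames=[4,7] (faults so far: 9)
  step 15: ref 3 -> FAULT, evict 4, frames=[3,7] (faults so far: 10)
  Optimal total faults: 10

Answer: 13 13 10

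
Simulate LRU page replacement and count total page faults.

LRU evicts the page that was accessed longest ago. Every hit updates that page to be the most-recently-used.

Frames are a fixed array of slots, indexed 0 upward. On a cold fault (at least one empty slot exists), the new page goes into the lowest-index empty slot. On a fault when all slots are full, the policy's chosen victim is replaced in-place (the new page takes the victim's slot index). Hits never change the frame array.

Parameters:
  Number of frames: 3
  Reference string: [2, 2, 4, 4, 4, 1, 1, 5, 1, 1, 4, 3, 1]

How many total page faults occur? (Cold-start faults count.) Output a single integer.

Answer: 5

Derivation:
Step 0: ref 2 → FAULT, frames=[2,-,-]
Step 1: ref 2 → HIT, frames=[2,-,-]
Step 2: ref 4 → FAULT, frames=[2,4,-]
Step 3: ref 4 → HIT, frames=[2,4,-]
Step 4: ref 4 → HIT, frames=[2,4,-]
Step 5: ref 1 → FAULT, frames=[2,4,1]
Step 6: ref 1 → HIT, frames=[2,4,1]
Step 7: ref 5 → FAULT (evict 2), frames=[5,4,1]
Step 8: ref 1 → HIT, frames=[5,4,1]
Step 9: ref 1 → HIT, frames=[5,4,1]
Step 10: ref 4 → HIT, frames=[5,4,1]
Step 11: ref 3 → FAULT (evict 5), frames=[3,4,1]
Step 12: ref 1 → HIT, frames=[3,4,1]
Total faults: 5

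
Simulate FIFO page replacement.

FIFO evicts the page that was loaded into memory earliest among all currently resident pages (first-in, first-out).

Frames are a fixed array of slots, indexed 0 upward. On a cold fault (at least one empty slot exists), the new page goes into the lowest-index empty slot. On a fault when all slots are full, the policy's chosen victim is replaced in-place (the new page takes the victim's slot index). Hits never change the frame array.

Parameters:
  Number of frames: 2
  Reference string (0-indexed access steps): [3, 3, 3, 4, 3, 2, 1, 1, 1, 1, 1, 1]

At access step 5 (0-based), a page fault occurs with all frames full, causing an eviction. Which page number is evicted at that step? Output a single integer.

Step 0: ref 3 -> FAULT, frames=[3,-]
Step 1: ref 3 -> HIT, frames=[3,-]
Step 2: ref 3 -> HIT, frames=[3,-]
Step 3: ref 4 -> FAULT, frames=[3,4]
Step 4: ref 3 -> HIT, frames=[3,4]
Step 5: ref 2 -> FAULT, evict 3, frames=[2,4]
At step 5: evicted page 3

Answer: 3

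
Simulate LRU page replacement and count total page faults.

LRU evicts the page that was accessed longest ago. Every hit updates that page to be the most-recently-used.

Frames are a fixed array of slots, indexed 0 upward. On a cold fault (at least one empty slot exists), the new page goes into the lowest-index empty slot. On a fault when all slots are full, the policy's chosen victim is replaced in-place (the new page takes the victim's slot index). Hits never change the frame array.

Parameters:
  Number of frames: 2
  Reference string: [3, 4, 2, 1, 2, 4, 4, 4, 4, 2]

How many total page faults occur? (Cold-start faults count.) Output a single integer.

Step 0: ref 3 → FAULT, frames=[3,-]
Step 1: ref 4 → FAULT, frames=[3,4]
Step 2: ref 2 → FAULT (evict 3), frames=[2,4]
Step 3: ref 1 → FAULT (evict 4), frames=[2,1]
Step 4: ref 2 → HIT, frames=[2,1]
Step 5: ref 4 → FAULT (evict 1), frames=[2,4]
Step 6: ref 4 → HIT, frames=[2,4]
Step 7: ref 4 → HIT, frames=[2,4]
Step 8: ref 4 → HIT, frames=[2,4]
Step 9: ref 2 → HIT, frames=[2,4]
Total faults: 5

Answer: 5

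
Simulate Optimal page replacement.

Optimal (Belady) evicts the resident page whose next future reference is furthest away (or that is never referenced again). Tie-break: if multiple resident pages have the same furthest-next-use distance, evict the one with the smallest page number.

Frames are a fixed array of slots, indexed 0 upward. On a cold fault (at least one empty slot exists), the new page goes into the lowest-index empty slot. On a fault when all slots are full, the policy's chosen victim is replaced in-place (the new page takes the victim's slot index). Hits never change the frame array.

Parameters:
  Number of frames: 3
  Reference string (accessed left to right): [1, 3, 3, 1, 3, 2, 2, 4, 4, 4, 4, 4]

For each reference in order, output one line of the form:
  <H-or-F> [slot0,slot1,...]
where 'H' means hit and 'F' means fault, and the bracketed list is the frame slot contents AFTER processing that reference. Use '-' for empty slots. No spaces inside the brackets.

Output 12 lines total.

F [1,-,-]
F [1,3,-]
H [1,3,-]
H [1,3,-]
H [1,3,-]
F [1,3,2]
H [1,3,2]
F [4,3,2]
H [4,3,2]
H [4,3,2]
H [4,3,2]
H [4,3,2]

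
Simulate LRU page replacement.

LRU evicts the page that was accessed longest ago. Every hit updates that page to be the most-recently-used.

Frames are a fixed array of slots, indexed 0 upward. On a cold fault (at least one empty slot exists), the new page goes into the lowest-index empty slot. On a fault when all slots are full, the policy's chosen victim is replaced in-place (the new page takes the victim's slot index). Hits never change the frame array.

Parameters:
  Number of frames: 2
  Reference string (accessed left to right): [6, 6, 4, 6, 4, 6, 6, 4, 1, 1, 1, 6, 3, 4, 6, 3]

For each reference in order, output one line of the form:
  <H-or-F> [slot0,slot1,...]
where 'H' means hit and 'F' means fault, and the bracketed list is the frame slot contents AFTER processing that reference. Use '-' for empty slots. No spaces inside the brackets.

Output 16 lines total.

F [6,-]
H [6,-]
F [6,4]
H [6,4]
H [6,4]
H [6,4]
H [6,4]
H [6,4]
F [1,4]
H [1,4]
H [1,4]
F [1,6]
F [3,6]
F [3,4]
F [6,4]
F [6,3]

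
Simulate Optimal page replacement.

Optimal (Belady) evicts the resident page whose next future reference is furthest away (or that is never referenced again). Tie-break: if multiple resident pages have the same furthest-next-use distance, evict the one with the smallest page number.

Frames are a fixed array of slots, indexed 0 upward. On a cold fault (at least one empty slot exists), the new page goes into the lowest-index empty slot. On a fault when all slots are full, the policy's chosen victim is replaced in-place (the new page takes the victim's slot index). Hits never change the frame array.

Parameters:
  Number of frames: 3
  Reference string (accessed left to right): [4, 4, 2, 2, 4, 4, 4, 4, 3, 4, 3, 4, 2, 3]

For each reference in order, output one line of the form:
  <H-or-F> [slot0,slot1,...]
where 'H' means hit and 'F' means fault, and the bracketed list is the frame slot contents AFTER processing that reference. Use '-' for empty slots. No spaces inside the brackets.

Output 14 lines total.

F [4,-,-]
H [4,-,-]
F [4,2,-]
H [4,2,-]
H [4,2,-]
H [4,2,-]
H [4,2,-]
H [4,2,-]
F [4,2,3]
H [4,2,3]
H [4,2,3]
H [4,2,3]
H [4,2,3]
H [4,2,3]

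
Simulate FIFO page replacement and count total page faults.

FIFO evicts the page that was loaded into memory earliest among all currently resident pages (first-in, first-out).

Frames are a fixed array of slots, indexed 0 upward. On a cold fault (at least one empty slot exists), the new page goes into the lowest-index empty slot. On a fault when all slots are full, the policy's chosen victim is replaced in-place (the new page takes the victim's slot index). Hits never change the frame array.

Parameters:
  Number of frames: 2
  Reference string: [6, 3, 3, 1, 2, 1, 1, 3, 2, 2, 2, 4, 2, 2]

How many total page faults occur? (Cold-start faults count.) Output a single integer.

Step 0: ref 6 → FAULT, frames=[6,-]
Step 1: ref 3 → FAULT, frames=[6,3]
Step 2: ref 3 → HIT, frames=[6,3]
Step 3: ref 1 → FAULT (evict 6), frames=[1,3]
Step 4: ref 2 → FAULT (evict 3), frames=[1,2]
Step 5: ref 1 → HIT, frames=[1,2]
Step 6: ref 1 → HIT, frames=[1,2]
Step 7: ref 3 → FAULT (evict 1), frames=[3,2]
Step 8: ref 2 → HIT, frames=[3,2]
Step 9: ref 2 → HIT, frames=[3,2]
Step 10: ref 2 → HIT, frames=[3,2]
Step 11: ref 4 → FAULT (evict 2), frames=[3,4]
Step 12: ref 2 → FAULT (evict 3), frames=[2,4]
Step 13: ref 2 → HIT, frames=[2,4]
Total faults: 7

Answer: 7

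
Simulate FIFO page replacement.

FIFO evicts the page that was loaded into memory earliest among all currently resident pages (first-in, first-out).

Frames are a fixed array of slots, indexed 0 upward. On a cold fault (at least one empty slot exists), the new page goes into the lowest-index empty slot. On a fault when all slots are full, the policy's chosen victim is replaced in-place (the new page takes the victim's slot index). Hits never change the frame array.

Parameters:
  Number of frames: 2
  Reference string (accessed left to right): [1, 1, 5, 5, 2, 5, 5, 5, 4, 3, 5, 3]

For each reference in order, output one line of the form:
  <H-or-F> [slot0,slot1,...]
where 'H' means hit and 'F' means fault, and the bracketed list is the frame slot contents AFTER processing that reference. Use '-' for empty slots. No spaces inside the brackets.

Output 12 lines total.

F [1,-]
H [1,-]
F [1,5]
H [1,5]
F [2,5]
H [2,5]
H [2,5]
H [2,5]
F [2,4]
F [3,4]
F [3,5]
H [3,5]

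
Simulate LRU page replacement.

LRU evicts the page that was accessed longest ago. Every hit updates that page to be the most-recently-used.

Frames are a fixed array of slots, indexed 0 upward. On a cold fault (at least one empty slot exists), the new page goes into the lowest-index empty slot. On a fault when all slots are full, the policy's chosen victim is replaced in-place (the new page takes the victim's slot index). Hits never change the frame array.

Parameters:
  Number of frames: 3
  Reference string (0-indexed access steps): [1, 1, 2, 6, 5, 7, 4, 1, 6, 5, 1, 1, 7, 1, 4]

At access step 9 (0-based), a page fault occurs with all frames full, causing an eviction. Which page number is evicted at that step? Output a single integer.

Answer: 4

Derivation:
Step 0: ref 1 -> FAULT, frames=[1,-,-]
Step 1: ref 1 -> HIT, frames=[1,-,-]
Step 2: ref 2 -> FAULT, frames=[1,2,-]
Step 3: ref 6 -> FAULT, frames=[1,2,6]
Step 4: ref 5 -> FAULT, evict 1, frames=[5,2,6]
Step 5: ref 7 -> FAULT, evict 2, frames=[5,7,6]
Step 6: ref 4 -> FAULT, evict 6, frames=[5,7,4]
Step 7: ref 1 -> FAULT, evict 5, frames=[1,7,4]
Step 8: ref 6 -> FAULT, evict 7, frames=[1,6,4]
Step 9: ref 5 -> FAULT, evict 4, frames=[1,6,5]
At step 9: evicted page 4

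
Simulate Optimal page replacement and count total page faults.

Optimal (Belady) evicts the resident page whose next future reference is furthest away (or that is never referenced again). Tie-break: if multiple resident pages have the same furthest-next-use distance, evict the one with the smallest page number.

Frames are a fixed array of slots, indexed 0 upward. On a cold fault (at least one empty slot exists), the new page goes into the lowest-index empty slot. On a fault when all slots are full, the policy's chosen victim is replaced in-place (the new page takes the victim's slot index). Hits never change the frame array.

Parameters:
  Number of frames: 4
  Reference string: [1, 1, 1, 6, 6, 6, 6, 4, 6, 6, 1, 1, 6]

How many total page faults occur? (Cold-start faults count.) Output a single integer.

Answer: 3

Derivation:
Step 0: ref 1 → FAULT, frames=[1,-,-,-]
Step 1: ref 1 → HIT, frames=[1,-,-,-]
Step 2: ref 1 → HIT, frames=[1,-,-,-]
Step 3: ref 6 → FAULT, frames=[1,6,-,-]
Step 4: ref 6 → HIT, frames=[1,6,-,-]
Step 5: ref 6 → HIT, frames=[1,6,-,-]
Step 6: ref 6 → HIT, frames=[1,6,-,-]
Step 7: ref 4 → FAULT, frames=[1,6,4,-]
Step 8: ref 6 → HIT, frames=[1,6,4,-]
Step 9: ref 6 → HIT, frames=[1,6,4,-]
Step 10: ref 1 → HIT, frames=[1,6,4,-]
Step 11: ref 1 → HIT, frames=[1,6,4,-]
Step 12: ref 6 → HIT, frames=[1,6,4,-]
Total faults: 3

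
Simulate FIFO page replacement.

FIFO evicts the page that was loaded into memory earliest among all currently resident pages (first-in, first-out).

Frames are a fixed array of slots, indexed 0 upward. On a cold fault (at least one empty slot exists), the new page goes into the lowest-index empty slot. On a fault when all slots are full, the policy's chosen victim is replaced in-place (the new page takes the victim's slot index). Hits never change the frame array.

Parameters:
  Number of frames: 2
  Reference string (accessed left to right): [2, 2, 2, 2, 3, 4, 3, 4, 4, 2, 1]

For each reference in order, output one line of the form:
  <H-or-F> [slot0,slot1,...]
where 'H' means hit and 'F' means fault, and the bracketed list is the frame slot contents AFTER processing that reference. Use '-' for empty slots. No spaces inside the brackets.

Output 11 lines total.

F [2,-]
H [2,-]
H [2,-]
H [2,-]
F [2,3]
F [4,3]
H [4,3]
H [4,3]
H [4,3]
F [4,2]
F [1,2]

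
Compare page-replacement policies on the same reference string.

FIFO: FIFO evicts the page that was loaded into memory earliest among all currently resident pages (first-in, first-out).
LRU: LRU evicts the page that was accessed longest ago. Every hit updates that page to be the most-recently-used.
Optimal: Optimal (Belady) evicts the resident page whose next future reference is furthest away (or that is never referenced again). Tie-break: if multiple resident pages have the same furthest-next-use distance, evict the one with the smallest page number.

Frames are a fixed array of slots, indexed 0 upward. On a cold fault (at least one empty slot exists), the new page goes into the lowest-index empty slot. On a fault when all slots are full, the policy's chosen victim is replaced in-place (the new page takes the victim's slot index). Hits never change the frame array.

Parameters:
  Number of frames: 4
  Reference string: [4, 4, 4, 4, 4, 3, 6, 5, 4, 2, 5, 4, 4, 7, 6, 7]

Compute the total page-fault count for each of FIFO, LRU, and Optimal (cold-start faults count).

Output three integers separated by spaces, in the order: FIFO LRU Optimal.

Answer: 8 7 6

Derivation:
--- FIFO ---
  step 0: ref 4 -> FAULT, frames=[4,-,-,-] (faults so far: 1)
  step 1: ref 4 -> HIT, frames=[4,-,-,-] (faults so far: 1)
  step 2: ref 4 -> HIT, frames=[4,-,-,-] (faults so far: 1)
  step 3: ref 4 -> HIT, frames=[4,-,-,-] (faults so far: 1)
  step 4: ref 4 -> HIT, frames=[4,-,-,-] (faults so far: 1)
  step 5: ref 3 -> FAULT, frames=[4,3,-,-] (faults so far: 2)
  step 6: ref 6 -> FAULT, frames=[4,3,6,-] (faults so far: 3)
  step 7: ref 5 -> FAULT, frames=[4,3,6,5] (faults so far: 4)
  step 8: ref 4 -> HIT, frames=[4,3,6,5] (faults so far: 4)
  step 9: ref 2 -> FAULT, evict 4, frames=[2,3,6,5] (faults so far: 5)
  step 10: ref 5 -> HIT, frames=[2,3,6,5] (faults so far: 5)
  step 11: ref 4 -> FAULT, evict 3, frames=[2,4,6,5] (faults so far: 6)
  step 12: ref 4 -> HIT, frames=[2,4,6,5] (faults so far: 6)
  step 13: ref 7 -> FAULT, evict 6, frames=[2,4,7,5] (faults so far: 7)
  step 14: ref 6 -> FAULT, evict 5, frames=[2,4,7,6] (faults so far: 8)
  step 15: ref 7 -> HIT, frames=[2,4,7,6] (faults so far: 8)
  FIFO total faults: 8
--- LRU ---
  step 0: ref 4 -> FAULT, frames=[4,-,-,-] (faults so far: 1)
  step 1: ref 4 -> HIT, frames=[4,-,-,-] (faults so far: 1)
  step 2: ref 4 -> HIT, frames=[4,-,-,-] (faults so far: 1)
  step 3: ref 4 -> HIT, frames=[4,-,-,-] (faults so far: 1)
  step 4: ref 4 -> HIT, frames=[4,-,-,-] (faults so far: 1)
  step 5: ref 3 -> FAULT, frames=[4,3,-,-] (faults so far: 2)
  step 6: ref 6 -> FAULT, frames=[4,3,6,-] (faults so far: 3)
  step 7: ref 5 -> FAULT, frames=[4,3,6,5] (faults so far: 4)
  step 8: ref 4 -> HIT, frames=[4,3,6,5] (faults so far: 4)
  step 9: ref 2 -> FAULT, evict 3, frames=[4,2,6,5] (faults so far: 5)
  step 10: ref 5 -> HIT, frames=[4,2,6,5] (faults so far: 5)
  step 11: ref 4 -> HIT, frames=[4,2,6,5] (faults so far: 5)
  step 12: ref 4 -> HIT, frames=[4,2,6,5] (faults so far: 5)
  step 13: ref 7 -> FAULT, evict 6, frames=[4,2,7,5] (faults so far: 6)
  step 14: ref 6 -> FAULT, evict 2, frames=[4,6,7,5] (faults so far: 7)
  step 15: ref 7 -> HIT, frames=[4,6,7,5] (faults so far: 7)
  LRU total faults: 7
--- Optimal ---
  step 0: ref 4 -> FAULT, frames=[4,-,-,-] (faults so far: 1)
  step 1: ref 4 -> HIT, frames=[4,-,-,-] (faults so far: 1)
  step 2: ref 4 -> HIT, frames=[4,-,-,-] (faults so far: 1)
  step 3: ref 4 -> HIT, frames=[4,-,-,-] (faults so far: 1)
  step 4: ref 4 -> HIT, frames=[4,-,-,-] (faults so far: 1)
  step 5: ref 3 -> FAULT, frames=[4,3,-,-] (faults so far: 2)
  step 6: ref 6 -> FAULT, frames=[4,3,6,-] (faults so far: 3)
  step 7: ref 5 -> FAULT, frames=[4,3,6,5] (faults so far: 4)
  step 8: ref 4 -> HIT, frames=[4,3,6,5] (faults so far: 4)
  step 9: ref 2 -> FAULT, evict 3, frames=[4,2,6,5] (faults so far: 5)
  step 10: ref 5 -> HIT, frames=[4,2,6,5] (faults so far: 5)
  step 11: ref 4 -> HIT, frames=[4,2,6,5] (faults so far: 5)
  step 12: ref 4 -> HIT, frames=[4,2,6,5] (faults so far: 5)
  step 13: ref 7 -> FAULT, evict 2, frames=[4,7,6,5] (faults so far: 6)
  step 14: ref 6 -> HIT, frames=[4,7,6,5] (faults so far: 6)
  step 15: ref 7 -> HIT, frames=[4,7,6,5] (faults so far: 6)
  Optimal total faults: 6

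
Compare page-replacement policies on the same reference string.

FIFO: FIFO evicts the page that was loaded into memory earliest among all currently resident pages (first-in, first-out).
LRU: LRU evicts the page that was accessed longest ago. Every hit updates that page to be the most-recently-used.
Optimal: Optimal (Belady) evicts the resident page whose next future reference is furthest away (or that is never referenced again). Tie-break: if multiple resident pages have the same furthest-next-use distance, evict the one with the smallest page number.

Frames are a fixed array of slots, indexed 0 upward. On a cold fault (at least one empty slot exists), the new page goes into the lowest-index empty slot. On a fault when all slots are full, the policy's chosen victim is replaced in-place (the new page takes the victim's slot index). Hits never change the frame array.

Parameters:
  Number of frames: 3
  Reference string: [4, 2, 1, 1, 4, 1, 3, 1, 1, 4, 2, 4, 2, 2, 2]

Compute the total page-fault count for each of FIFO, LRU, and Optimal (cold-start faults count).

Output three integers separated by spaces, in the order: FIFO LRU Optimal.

Answer: 6 5 5

Derivation:
--- FIFO ---
  step 0: ref 4 -> FAULT, frames=[4,-,-] (faults so far: 1)
  step 1: ref 2 -> FAULT, frames=[4,2,-] (faults so far: 2)
  step 2: ref 1 -> FAULT, frames=[4,2,1] (faults so far: 3)
  step 3: ref 1 -> HIT, frames=[4,2,1] (faults so far: 3)
  step 4: ref 4 -> HIT, frames=[4,2,1] (faults so far: 3)
  step 5: ref 1 -> HIT, frames=[4,2,1] (faults so far: 3)
  step 6: ref 3 -> FAULT, evict 4, frames=[3,2,1] (faults so far: 4)
  step 7: ref 1 -> HIT, frames=[3,2,1] (faults so far: 4)
  step 8: ref 1 -> HIT, frames=[3,2,1] (faults so far: 4)
  step 9: ref 4 -> FAULT, evict 2, frames=[3,4,1] (faults so far: 5)
  step 10: ref 2 -> FAULT, evict 1, frames=[3,4,2] (faults so far: 6)
  step 11: ref 4 -> HIT, frames=[3,4,2] (faults so far: 6)
  step 12: ref 2 -> HIT, frames=[3,4,2] (faults so far: 6)
  step 13: ref 2 -> HIT, frames=[3,4,2] (faults so far: 6)
  step 14: ref 2 -> HIT, frames=[3,4,2] (faults so far: 6)
  FIFO total faults: 6
--- LRU ---
  step 0: ref 4 -> FAULT, frames=[4,-,-] (faults so far: 1)
  step 1: ref 2 -> FAULT, frames=[4,2,-] (faults so far: 2)
  step 2: ref 1 -> FAULT, frames=[4,2,1] (faults so far: 3)
  step 3: ref 1 -> HIT, frames=[4,2,1] (faults so far: 3)
  step 4: ref 4 -> HIT, frames=[4,2,1] (faults so far: 3)
  step 5: ref 1 -> HIT, frames=[4,2,1] (faults so far: 3)
  step 6: ref 3 -> FAULT, evict 2, frames=[4,3,1] (faults so far: 4)
  step 7: ref 1 -> HIT, frames=[4,3,1] (faults so far: 4)
  step 8: ref 1 -> HIT, frames=[4,3,1] (faults so far: 4)
  step 9: ref 4 -> HIT, frames=[4,3,1] (faults so far: 4)
  step 10: ref 2 -> FAULT, evict 3, frames=[4,2,1] (faults so far: 5)
  step 11: ref 4 -> HIT, frames=[4,2,1] (faults so far: 5)
  step 12: ref 2 -> HIT, frames=[4,2,1] (faults so far: 5)
  step 13: ref 2 -> HIT, frames=[4,2,1] (faults so far: 5)
  step 14: ref 2 -> HIT, frames=[4,2,1] (faults so far: 5)
  LRU total faults: 5
--- Optimal ---
  step 0: ref 4 -> FAULT, frames=[4,-,-] (faults so far: 1)
  step 1: ref 2 -> FAULT, frames=[4,2,-] (faults so far: 2)
  step 2: ref 1 -> FAULT, frames=[4,2,1] (faults so far: 3)
  step 3: ref 1 -> HIT, frames=[4,2,1] (faults so far: 3)
  step 4: ref 4 -> HIT, frames=[4,2,1] (faults so far: 3)
  step 5: ref 1 -> HIT, frames=[4,2,1] (faults so far: 3)
  step 6: ref 3 -> FAULT, evict 2, frames=[4,3,1] (faults so far: 4)
  step 7: ref 1 -> HIT, frames=[4,3,1] (faults so far: 4)
  step 8: ref 1 -> HIT, frames=[4,3,1] (faults so far: 4)
  step 9: ref 4 -> HIT, frames=[4,3,1] (faults so far: 4)
  step 10: ref 2 -> FAULT, evict 1, frames=[4,3,2] (faults so far: 5)
  step 11: ref 4 -> HIT, frames=[4,3,2] (faults so far: 5)
  step 12: ref 2 -> HIT, frames=[4,3,2] (faults so far: 5)
  step 13: ref 2 -> HIT, frames=[4,3,2] (faults so far: 5)
  step 14: ref 2 -> HIT, frames=[4,3,2] (faults so far: 5)
  Optimal total faults: 5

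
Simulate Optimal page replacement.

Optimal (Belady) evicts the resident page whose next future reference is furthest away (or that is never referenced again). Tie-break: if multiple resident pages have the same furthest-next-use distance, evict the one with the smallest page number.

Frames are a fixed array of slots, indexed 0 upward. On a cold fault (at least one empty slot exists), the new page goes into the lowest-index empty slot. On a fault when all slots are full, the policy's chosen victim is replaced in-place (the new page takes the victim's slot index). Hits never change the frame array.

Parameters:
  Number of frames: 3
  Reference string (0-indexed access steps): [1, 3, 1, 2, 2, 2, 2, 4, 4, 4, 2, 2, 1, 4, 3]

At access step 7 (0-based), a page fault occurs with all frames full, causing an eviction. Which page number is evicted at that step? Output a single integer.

Answer: 3

Derivation:
Step 0: ref 1 -> FAULT, frames=[1,-,-]
Step 1: ref 3 -> FAULT, frames=[1,3,-]
Step 2: ref 1 -> HIT, frames=[1,3,-]
Step 3: ref 2 -> FAULT, frames=[1,3,2]
Step 4: ref 2 -> HIT, frames=[1,3,2]
Step 5: ref 2 -> HIT, frames=[1,3,2]
Step 6: ref 2 -> HIT, frames=[1,3,2]
Step 7: ref 4 -> FAULT, evict 3, frames=[1,4,2]
At step 7: evicted page 3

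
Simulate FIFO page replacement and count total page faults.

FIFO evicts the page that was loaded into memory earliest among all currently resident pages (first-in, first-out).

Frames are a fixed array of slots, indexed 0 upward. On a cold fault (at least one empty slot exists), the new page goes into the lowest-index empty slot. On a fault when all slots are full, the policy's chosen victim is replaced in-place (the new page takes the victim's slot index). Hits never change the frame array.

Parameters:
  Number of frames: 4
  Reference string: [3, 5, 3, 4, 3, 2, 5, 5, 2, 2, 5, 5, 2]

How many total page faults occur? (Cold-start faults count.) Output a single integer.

Step 0: ref 3 → FAULT, frames=[3,-,-,-]
Step 1: ref 5 → FAULT, frames=[3,5,-,-]
Step 2: ref 3 → HIT, frames=[3,5,-,-]
Step 3: ref 4 → FAULT, frames=[3,5,4,-]
Step 4: ref 3 → HIT, frames=[3,5,4,-]
Step 5: ref 2 → FAULT, frames=[3,5,4,2]
Step 6: ref 5 → HIT, frames=[3,5,4,2]
Step 7: ref 5 → HIT, frames=[3,5,4,2]
Step 8: ref 2 → HIT, frames=[3,5,4,2]
Step 9: ref 2 → HIT, frames=[3,5,4,2]
Step 10: ref 5 → HIT, frames=[3,5,4,2]
Step 11: ref 5 → HIT, frames=[3,5,4,2]
Step 12: ref 2 → HIT, frames=[3,5,4,2]
Total faults: 4

Answer: 4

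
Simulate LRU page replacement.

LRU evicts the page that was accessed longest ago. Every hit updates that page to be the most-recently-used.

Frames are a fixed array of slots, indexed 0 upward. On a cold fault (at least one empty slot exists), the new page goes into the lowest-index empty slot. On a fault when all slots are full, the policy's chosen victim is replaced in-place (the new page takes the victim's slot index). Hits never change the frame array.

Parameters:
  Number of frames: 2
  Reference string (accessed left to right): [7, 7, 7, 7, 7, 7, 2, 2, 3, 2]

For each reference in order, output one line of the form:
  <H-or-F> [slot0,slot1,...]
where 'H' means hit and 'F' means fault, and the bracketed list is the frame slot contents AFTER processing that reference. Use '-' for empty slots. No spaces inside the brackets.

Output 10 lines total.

F [7,-]
H [7,-]
H [7,-]
H [7,-]
H [7,-]
H [7,-]
F [7,2]
H [7,2]
F [3,2]
H [3,2]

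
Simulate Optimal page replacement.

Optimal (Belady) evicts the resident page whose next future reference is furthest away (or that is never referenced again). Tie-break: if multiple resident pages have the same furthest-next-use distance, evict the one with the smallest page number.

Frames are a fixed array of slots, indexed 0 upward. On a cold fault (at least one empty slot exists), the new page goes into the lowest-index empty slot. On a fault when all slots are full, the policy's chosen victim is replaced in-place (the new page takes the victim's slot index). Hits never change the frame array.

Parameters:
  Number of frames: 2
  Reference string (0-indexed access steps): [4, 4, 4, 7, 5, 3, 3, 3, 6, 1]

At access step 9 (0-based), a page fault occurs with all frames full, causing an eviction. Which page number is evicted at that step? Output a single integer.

Step 0: ref 4 -> FAULT, frames=[4,-]
Step 1: ref 4 -> HIT, frames=[4,-]
Step 2: ref 4 -> HIT, frames=[4,-]
Step 3: ref 7 -> FAULT, frames=[4,7]
Step 4: ref 5 -> FAULT, evict 4, frames=[5,7]
Step 5: ref 3 -> FAULT, evict 5, frames=[3,7]
Step 6: ref 3 -> HIT, frames=[3,7]
Step 7: ref 3 -> HIT, frames=[3,7]
Step 8: ref 6 -> FAULT, evict 3, frames=[6,7]
Step 9: ref 1 -> FAULT, evict 6, frames=[1,7]
At step 9: evicted page 6

Answer: 6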